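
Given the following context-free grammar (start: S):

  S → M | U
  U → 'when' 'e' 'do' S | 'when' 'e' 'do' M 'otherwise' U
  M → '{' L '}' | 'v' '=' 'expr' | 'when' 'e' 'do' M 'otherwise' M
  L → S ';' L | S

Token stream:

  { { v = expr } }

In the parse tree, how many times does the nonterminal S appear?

3

[S [M { [L [S [M { [L [S [M v = expr]]] }]]] }]]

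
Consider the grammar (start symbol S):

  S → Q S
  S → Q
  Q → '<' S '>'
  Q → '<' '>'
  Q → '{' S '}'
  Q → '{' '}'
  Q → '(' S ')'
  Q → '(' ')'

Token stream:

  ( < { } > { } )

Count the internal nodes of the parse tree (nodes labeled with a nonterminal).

[S [Q ( [S [Q < [S [Q { }]] >] [S [Q { }]]] )]]

8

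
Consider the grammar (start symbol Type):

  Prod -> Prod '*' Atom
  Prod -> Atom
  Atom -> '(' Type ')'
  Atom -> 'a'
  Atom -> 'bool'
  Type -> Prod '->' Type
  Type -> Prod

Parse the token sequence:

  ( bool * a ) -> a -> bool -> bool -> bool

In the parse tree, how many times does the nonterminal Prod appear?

[Type [Prod [Atom ( [Type [Prod [Prod [Atom bool]] * [Atom a]]] )]] -> [Type [Prod [Atom a]] -> [Type [Prod [Atom bool]] -> [Type [Prod [Atom bool]] -> [Type [Prod [Atom bool]]]]]]]

7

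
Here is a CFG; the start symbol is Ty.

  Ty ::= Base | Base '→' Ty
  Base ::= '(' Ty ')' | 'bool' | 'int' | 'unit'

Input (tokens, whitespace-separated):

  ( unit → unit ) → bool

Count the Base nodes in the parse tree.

4

[Ty [Base ( [Ty [Base unit] → [Ty [Base unit]]] )] → [Ty [Base bool]]]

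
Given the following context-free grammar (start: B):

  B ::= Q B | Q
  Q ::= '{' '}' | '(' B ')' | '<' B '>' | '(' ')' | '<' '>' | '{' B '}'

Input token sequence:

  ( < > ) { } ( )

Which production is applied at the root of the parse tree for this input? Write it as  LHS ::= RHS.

B ::= Q B

[B [Q ( [B [Q < >]] )] [B [Q { }] [B [Q ( )]]]]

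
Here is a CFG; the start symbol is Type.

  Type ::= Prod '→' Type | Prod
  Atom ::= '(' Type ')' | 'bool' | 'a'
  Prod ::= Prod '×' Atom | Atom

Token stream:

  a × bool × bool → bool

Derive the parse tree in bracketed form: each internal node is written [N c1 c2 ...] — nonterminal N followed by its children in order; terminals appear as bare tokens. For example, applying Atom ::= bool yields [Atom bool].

Type
Prod → Type
Prod × Atom → Type
Prod × Atom × Atom → Type
Atom × Atom × Atom → Type
a × Atom × Atom → Type
a × bool × Atom → Type
a × bool × bool → Type
a × bool × bool → Prod
a × bool × bool → Atom
a × bool × bool → bool

[Type [Prod [Prod [Prod [Atom a]] × [Atom bool]] × [Atom bool]] → [Type [Prod [Atom bool]]]]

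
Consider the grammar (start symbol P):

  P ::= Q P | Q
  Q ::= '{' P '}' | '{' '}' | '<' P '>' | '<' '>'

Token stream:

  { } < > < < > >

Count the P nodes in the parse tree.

[P [Q { }] [P [Q < >] [P [Q < [P [Q < >]] >]]]]

4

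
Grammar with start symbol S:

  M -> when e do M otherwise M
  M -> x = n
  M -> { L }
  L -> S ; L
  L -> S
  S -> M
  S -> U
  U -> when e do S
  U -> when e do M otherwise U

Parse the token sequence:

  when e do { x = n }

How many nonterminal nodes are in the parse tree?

7

[S [U when e do [S [M { [L [S [M x = n]]] }]]]]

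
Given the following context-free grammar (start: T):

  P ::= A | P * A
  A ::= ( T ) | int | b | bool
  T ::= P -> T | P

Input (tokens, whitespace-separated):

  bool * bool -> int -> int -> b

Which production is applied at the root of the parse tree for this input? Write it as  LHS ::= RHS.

T ::= P -> T

[T [P [P [A bool]] * [A bool]] -> [T [P [A int]] -> [T [P [A int]] -> [T [P [A b]]]]]]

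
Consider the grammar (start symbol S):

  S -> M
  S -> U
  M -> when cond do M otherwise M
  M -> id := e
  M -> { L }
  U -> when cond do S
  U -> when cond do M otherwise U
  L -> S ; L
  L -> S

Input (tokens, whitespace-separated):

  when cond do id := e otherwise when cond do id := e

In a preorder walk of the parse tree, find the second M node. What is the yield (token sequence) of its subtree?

[S [U when cond do [M id := e] otherwise [U when cond do [S [M id := e]]]]]

id := e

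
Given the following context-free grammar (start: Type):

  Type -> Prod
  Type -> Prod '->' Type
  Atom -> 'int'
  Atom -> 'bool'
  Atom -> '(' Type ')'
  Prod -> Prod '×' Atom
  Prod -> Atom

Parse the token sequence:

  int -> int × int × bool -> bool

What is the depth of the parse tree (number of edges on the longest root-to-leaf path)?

[Type [Prod [Atom int]] -> [Type [Prod [Prod [Prod [Atom int]] × [Atom int]] × [Atom bool]] -> [Type [Prod [Atom bool]]]]]

6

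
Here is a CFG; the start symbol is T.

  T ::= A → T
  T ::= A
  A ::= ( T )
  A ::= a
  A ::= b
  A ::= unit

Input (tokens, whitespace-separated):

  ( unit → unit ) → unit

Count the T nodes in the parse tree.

4

[T [A ( [T [A unit] → [T [A unit]]] )] → [T [A unit]]]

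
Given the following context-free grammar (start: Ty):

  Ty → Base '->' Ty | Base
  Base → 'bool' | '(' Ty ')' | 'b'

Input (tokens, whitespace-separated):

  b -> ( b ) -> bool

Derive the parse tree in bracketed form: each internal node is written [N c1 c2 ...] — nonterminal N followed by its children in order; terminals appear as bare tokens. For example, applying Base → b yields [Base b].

Ty
Base -> Ty
b -> Ty
b -> Base -> Ty
b -> ( Ty ) -> Ty
b -> ( Base ) -> Ty
b -> ( b ) -> Ty
b -> ( b ) -> Base
b -> ( b ) -> bool

[Ty [Base b] -> [Ty [Base ( [Ty [Base b]] )] -> [Ty [Base bool]]]]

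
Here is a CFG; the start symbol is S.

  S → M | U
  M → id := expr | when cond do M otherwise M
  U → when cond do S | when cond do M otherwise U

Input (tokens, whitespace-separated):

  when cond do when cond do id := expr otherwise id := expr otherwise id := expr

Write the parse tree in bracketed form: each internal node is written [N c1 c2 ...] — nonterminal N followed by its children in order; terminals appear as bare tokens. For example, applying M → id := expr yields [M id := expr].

[S [M when cond do [M when cond do [M id := expr] otherwise [M id := expr]] otherwise [M id := expr]]]

S
M
when cond do M otherwise M
when cond do when cond do M otherwise M otherwise M
when cond do when cond do id := expr otherwise M otherwise M
when cond do when cond do id := expr otherwise id := expr otherwise M
when cond do when cond do id := expr otherwise id := expr otherwise id := expr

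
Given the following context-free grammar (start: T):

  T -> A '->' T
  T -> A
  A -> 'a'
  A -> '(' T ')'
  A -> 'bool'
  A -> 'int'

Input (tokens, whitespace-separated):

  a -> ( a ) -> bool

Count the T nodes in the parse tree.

4

[T [A a] -> [T [A ( [T [A a]] )] -> [T [A bool]]]]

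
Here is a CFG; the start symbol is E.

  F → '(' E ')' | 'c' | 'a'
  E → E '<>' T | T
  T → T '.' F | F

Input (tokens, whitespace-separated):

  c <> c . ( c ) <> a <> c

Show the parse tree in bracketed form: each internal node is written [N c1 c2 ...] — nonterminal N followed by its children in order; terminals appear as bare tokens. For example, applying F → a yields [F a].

E
E <> T
E <> T <> T
E <> T <> T <> T
T <> T <> T <> T
F <> T <> T <> T
c <> T <> T <> T
c <> T . F <> T <> T
c <> F . F <> T <> T
c <> c . F <> T <> T
c <> c . ( E ) <> T <> T
c <> c . ( T ) <> T <> T
c <> c . ( F ) <> T <> T
c <> c . ( c ) <> T <> T
c <> c . ( c ) <> F <> T
c <> c . ( c ) <> a <> T
c <> c . ( c ) <> a <> F
c <> c . ( c ) <> a <> c

[E [E [E [E [T [F c]]] <> [T [T [F c]] . [F ( [E [T [F c]]] )]]] <> [T [F a]]] <> [T [F c]]]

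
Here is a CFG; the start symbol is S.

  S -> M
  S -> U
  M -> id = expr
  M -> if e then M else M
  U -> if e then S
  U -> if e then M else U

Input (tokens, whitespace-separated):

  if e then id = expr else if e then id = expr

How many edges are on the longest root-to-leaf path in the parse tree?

5

[S [U if e then [M id = expr] else [U if e then [S [M id = expr]]]]]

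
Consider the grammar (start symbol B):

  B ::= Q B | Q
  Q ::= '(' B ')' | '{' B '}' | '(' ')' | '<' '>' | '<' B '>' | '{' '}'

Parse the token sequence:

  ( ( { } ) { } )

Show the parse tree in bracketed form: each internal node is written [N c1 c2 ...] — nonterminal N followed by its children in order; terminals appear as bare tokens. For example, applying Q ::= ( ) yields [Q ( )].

B
Q
( B )
( Q B )
( ( B ) B )
( ( Q ) B )
( ( { } ) B )
( ( { } ) Q )
( ( { } ) { } )

[B [Q ( [B [Q ( [B [Q { }]] )] [B [Q { }]]] )]]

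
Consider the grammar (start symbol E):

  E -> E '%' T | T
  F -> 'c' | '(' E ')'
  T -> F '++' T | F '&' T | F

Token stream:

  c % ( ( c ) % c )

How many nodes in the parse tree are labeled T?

5

[E [E [T [F c]]] % [T [F ( [E [E [T [F ( [E [T [F c]]] )]]] % [T [F c]]] )]]]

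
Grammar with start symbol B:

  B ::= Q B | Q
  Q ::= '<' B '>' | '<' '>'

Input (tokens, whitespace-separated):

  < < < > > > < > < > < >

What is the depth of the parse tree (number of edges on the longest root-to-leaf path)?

[B [Q < [B [Q < [B [Q < >]] >]] >] [B [Q < >] [B [Q < >] [B [Q < >]]]]]

6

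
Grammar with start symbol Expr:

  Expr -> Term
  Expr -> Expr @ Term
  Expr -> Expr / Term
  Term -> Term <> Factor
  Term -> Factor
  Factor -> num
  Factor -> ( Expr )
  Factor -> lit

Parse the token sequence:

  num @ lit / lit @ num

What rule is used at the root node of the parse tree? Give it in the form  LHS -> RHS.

[Expr [Expr [Expr [Expr [Term [Factor num]]] @ [Term [Factor lit]]] / [Term [Factor lit]]] @ [Term [Factor num]]]

Expr -> Expr @ Term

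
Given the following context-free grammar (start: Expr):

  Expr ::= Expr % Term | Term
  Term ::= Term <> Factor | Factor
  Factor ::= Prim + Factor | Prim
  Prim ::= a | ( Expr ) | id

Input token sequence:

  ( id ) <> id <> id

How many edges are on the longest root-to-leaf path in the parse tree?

10

[Expr [Term [Term [Term [Factor [Prim ( [Expr [Term [Factor [Prim id]]]] )]]] <> [Factor [Prim id]]] <> [Factor [Prim id]]]]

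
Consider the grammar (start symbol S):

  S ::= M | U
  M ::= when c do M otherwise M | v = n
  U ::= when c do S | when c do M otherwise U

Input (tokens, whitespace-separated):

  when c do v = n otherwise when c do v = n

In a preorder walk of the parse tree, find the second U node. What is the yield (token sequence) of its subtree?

when c do v = n

[S [U when c do [M v = n] otherwise [U when c do [S [M v = n]]]]]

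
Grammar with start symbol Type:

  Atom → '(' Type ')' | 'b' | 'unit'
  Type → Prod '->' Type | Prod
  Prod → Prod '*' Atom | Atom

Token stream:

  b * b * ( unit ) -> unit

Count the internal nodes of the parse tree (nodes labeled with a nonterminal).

[Type [Prod [Prod [Prod [Atom b]] * [Atom b]] * [Atom ( [Type [Prod [Atom unit]]] )]] -> [Type [Prod [Atom unit]]]]

13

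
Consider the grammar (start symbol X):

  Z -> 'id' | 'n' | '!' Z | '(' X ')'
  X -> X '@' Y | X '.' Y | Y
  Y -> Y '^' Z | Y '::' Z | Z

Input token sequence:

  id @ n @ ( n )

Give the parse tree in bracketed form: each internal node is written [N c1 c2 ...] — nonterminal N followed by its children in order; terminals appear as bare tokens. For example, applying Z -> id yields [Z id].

X
X @ Y
X @ Y @ Y
Y @ Y @ Y
Z @ Y @ Y
id @ Y @ Y
id @ Z @ Y
id @ n @ Y
id @ n @ Z
id @ n @ ( X )
id @ n @ ( Y )
id @ n @ ( Z )
id @ n @ ( n )

[X [X [X [Y [Z id]]] @ [Y [Z n]]] @ [Y [Z ( [X [Y [Z n]]] )]]]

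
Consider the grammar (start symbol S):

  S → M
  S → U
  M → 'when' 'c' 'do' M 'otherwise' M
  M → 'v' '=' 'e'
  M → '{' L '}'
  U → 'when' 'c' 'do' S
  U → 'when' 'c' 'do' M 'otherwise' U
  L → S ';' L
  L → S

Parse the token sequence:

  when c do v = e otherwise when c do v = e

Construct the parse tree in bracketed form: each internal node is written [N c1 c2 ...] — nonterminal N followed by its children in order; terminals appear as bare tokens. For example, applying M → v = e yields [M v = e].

[S [U when c do [M v = e] otherwise [U when c do [S [M v = e]]]]]

S
U
when c do M otherwise U
when c do v = e otherwise U
when c do v = e otherwise when c do S
when c do v = e otherwise when c do M
when c do v = e otherwise when c do v = e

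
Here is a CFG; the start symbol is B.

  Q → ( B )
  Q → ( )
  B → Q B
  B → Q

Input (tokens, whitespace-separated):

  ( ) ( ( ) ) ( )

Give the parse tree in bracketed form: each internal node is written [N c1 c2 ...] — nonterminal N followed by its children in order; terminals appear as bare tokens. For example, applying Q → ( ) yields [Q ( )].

[B [Q ( )] [B [Q ( [B [Q ( )]] )] [B [Q ( )]]]]

B
Q B
( ) B
( ) Q B
( ) ( B ) B
( ) ( Q ) B
( ) ( ( ) ) B
( ) ( ( ) ) Q
( ) ( ( ) ) ( )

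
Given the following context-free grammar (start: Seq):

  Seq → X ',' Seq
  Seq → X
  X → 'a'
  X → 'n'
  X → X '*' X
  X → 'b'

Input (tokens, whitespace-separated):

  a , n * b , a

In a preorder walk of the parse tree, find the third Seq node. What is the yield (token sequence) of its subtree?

[Seq [X a] , [Seq [X [X n] * [X b]] , [Seq [X a]]]]

a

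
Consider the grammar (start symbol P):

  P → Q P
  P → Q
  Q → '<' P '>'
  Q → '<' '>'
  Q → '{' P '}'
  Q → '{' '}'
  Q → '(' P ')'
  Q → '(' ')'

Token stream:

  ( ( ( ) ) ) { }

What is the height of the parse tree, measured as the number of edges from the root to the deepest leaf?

[P [Q ( [P [Q ( [P [Q ( )]] )]] )] [P [Q { }]]]

6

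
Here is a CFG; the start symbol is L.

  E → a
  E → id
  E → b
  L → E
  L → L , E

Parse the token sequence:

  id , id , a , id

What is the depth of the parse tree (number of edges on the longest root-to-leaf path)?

[L [L [L [L [E id]] , [E id]] , [E a]] , [E id]]

5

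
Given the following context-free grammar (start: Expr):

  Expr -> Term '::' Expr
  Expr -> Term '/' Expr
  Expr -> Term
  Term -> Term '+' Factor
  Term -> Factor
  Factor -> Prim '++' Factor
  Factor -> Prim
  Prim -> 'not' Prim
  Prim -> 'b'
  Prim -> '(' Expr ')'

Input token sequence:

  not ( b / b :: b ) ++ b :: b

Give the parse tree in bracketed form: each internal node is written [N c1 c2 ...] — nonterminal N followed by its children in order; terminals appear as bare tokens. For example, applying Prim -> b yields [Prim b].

Expr
Term :: Expr
Factor :: Expr
Prim ++ Factor :: Expr
not Prim ++ Factor :: Expr
not ( Expr ) ++ Factor :: Expr
not ( Term / Expr ) ++ Factor :: Expr
not ( Factor / Expr ) ++ Factor :: Expr
not ( Prim / Expr ) ++ Factor :: Expr
not ( b / Expr ) ++ Factor :: Expr
not ( b / Term :: Expr ) ++ Factor :: Expr
not ( b / Factor :: Expr ) ++ Factor :: Expr
not ( b / Prim :: Expr ) ++ Factor :: Expr
not ( b / b :: Expr ) ++ Factor :: Expr
not ( b / b :: Term ) ++ Factor :: Expr
not ( b / b :: Factor ) ++ Factor :: Expr
not ( b / b :: Prim ) ++ Factor :: Expr
not ( b / b :: b ) ++ Factor :: Expr
not ( b / b :: b ) ++ Prim :: Expr
not ( b / b :: b ) ++ b :: Expr
not ( b / b :: b ) ++ b :: Term
not ( b / b :: b ) ++ b :: Factor
not ( b / b :: b ) ++ b :: Prim
not ( b / b :: b ) ++ b :: b

[Expr [Term [Factor [Prim not [Prim ( [Expr [Term [Factor [Prim b]]] / [Expr [Term [Factor [Prim b]]] :: [Expr [Term [Factor [Prim b]]]]]] )]] ++ [Factor [Prim b]]]] :: [Expr [Term [Factor [Prim b]]]]]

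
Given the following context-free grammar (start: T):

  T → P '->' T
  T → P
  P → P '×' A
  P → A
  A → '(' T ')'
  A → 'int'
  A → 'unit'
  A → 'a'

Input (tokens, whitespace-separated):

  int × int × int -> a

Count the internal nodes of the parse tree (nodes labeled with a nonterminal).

[T [P [P [P [A int]] × [A int]] × [A int]] -> [T [P [A a]]]]

10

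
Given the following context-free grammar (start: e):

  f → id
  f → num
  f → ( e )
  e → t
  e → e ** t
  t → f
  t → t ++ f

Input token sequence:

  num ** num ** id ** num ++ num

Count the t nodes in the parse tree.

[e [e [e [e [t [f num]]] ** [t [f num]]] ** [t [f id]]] ** [t [t [f num]] ++ [f num]]]

5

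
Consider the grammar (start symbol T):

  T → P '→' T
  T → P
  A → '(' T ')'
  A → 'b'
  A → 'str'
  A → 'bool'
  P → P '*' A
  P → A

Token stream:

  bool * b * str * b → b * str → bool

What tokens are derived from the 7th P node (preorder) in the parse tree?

[T [P [P [P [P [A bool]] * [A b]] * [A str]] * [A b]] → [T [P [P [A b]] * [A str]] → [T [P [A bool]]]]]

bool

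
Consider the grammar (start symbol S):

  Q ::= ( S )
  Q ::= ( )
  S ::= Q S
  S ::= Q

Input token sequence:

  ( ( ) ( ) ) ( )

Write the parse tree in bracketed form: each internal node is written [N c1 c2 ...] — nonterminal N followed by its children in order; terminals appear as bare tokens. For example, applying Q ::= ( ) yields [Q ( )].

S
Q S
( S ) S
( Q S ) S
( ( ) S ) S
( ( ) Q ) S
( ( ) ( ) ) S
( ( ) ( ) ) Q
( ( ) ( ) ) ( )

[S [Q ( [S [Q ( )] [S [Q ( )]]] )] [S [Q ( )]]]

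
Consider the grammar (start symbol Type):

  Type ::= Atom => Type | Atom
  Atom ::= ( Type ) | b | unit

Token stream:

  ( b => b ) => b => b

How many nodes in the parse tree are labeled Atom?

5

[Type [Atom ( [Type [Atom b] => [Type [Atom b]]] )] => [Type [Atom b] => [Type [Atom b]]]]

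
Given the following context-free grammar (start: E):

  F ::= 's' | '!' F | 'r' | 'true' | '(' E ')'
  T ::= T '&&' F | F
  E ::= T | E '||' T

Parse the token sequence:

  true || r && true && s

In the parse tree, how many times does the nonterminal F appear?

[E [E [T [F true]]] || [T [T [T [F r]] && [F true]] && [F s]]]

4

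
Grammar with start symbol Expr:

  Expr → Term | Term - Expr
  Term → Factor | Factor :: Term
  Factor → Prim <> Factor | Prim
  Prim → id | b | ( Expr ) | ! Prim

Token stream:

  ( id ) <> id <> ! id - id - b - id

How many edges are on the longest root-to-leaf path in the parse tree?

[Expr [Term [Factor [Prim ( [Expr [Term [Factor [Prim id]]]] )] <> [Factor [Prim id] <> [Factor [Prim ! [Prim id]]]]]] - [Expr [Term [Factor [Prim id]]] - [Expr [Term [Factor [Prim b]]] - [Expr [Term [Factor [Prim id]]]]]]]

8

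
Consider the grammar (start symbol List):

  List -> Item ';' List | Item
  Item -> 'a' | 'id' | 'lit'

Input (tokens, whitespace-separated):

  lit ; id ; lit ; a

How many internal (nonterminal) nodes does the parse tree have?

8

[List [Item lit] ; [List [Item id] ; [List [Item lit] ; [List [Item a]]]]]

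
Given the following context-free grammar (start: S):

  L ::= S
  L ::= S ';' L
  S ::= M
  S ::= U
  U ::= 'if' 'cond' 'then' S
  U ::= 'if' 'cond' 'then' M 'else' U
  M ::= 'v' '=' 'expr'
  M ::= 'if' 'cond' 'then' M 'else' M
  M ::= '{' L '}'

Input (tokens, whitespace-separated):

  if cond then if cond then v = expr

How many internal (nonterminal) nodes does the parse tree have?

[S [U if cond then [S [U if cond then [S [M v = expr]]]]]]

6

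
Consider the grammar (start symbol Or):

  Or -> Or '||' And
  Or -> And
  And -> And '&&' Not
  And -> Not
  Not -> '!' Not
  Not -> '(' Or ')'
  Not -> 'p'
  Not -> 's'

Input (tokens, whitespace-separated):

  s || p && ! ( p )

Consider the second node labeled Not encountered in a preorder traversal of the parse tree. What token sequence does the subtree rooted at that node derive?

p

[Or [Or [And [Not s]]] || [And [And [Not p]] && [Not ! [Not ( [Or [And [Not p]]] )]]]]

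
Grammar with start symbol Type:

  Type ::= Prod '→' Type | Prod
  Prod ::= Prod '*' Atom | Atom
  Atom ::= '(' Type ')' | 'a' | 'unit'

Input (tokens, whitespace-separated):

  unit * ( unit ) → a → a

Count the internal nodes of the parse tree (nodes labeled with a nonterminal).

[Type [Prod [Prod [Atom unit]] * [Atom ( [Type [Prod [Atom unit]]] )]] → [Type [Prod [Atom a]] → [Type [Prod [Atom a]]]]]

14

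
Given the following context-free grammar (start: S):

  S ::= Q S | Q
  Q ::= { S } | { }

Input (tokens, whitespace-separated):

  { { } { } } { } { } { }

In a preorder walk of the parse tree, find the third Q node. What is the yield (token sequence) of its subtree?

{ }

[S [Q { [S [Q { }] [S [Q { }]]] }] [S [Q { }] [S [Q { }] [S [Q { }]]]]]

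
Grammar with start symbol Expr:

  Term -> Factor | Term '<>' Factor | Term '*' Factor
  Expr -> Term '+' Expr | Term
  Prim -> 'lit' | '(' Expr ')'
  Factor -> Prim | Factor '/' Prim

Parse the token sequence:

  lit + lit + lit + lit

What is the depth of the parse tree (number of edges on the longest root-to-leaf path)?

[Expr [Term [Factor [Prim lit]]] + [Expr [Term [Factor [Prim lit]]] + [Expr [Term [Factor [Prim lit]]] + [Expr [Term [Factor [Prim lit]]]]]]]

7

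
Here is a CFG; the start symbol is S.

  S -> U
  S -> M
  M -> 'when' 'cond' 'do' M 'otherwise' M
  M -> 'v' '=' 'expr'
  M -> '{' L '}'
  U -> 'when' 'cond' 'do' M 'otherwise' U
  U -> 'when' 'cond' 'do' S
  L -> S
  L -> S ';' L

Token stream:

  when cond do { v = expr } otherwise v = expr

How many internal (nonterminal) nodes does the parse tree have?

[S [M when cond do [M { [L [S [M v = expr]]] }] otherwise [M v = expr]]]

7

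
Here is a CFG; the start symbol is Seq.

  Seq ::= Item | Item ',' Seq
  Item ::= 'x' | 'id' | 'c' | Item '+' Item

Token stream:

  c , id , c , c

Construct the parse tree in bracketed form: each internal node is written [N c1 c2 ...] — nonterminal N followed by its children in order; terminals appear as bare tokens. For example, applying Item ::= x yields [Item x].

Seq
Item , Seq
c , Seq
c , Item , Seq
c , id , Seq
c , id , Item , Seq
c , id , c , Seq
c , id , c , Item
c , id , c , c

[Seq [Item c] , [Seq [Item id] , [Seq [Item c] , [Seq [Item c]]]]]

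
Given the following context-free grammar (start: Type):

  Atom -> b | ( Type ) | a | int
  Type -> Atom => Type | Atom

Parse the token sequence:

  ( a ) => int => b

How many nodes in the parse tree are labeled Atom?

[Type [Atom ( [Type [Atom a]] )] => [Type [Atom int] => [Type [Atom b]]]]

4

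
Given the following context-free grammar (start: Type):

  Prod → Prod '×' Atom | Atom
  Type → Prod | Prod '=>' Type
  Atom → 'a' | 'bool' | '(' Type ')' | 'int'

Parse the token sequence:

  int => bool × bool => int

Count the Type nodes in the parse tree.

[Type [Prod [Atom int]] => [Type [Prod [Prod [Atom bool]] × [Atom bool]] => [Type [Prod [Atom int]]]]]

3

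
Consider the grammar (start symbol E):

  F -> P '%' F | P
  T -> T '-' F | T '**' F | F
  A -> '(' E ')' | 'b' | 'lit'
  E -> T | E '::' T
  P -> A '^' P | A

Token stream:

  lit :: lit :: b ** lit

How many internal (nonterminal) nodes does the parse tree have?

[E [E [E [T [F [P [A lit]]]]] :: [T [F [P [A lit]]]]] :: [T [T [F [P [A b]]]] ** [F [P [A lit]]]]]

19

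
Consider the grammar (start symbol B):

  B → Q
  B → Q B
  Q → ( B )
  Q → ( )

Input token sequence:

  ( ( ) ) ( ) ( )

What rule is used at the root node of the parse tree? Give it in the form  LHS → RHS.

[B [Q ( [B [Q ( )]] )] [B [Q ( )] [B [Q ( )]]]]

B → Q B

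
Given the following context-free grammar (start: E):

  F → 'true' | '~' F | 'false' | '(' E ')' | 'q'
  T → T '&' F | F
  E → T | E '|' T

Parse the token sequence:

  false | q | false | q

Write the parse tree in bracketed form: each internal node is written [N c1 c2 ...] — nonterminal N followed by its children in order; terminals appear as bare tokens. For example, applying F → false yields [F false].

[E [E [E [E [T [F false]]] | [T [F q]]] | [T [F false]]] | [T [F q]]]

E
E | T
E | T | T
E | T | T | T
T | T | T | T
F | T | T | T
false | T | T | T
false | F | T | T
false | q | T | T
false | q | F | T
false | q | false | T
false | q | false | F
false | q | false | q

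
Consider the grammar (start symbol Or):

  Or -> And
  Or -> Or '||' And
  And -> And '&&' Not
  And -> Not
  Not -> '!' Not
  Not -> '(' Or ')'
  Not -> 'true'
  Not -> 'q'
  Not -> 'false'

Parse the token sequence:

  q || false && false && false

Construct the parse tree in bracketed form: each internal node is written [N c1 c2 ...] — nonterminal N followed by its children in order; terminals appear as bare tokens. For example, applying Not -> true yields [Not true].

Or
Or || And
And || And
Not || And
q || And
q || And && Not
q || And && Not && Not
q || Not && Not && Not
q || false && Not && Not
q || false && false && Not
q || false && false && false

[Or [Or [And [Not q]]] || [And [And [And [Not false]] && [Not false]] && [Not false]]]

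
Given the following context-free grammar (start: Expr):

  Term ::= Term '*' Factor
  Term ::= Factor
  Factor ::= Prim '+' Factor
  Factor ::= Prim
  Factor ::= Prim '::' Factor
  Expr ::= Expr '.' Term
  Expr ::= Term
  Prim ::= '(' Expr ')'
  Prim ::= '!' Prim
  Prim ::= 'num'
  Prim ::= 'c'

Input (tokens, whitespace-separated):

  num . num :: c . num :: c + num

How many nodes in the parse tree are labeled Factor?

[Expr [Expr [Expr [Term [Factor [Prim num]]]] . [Term [Factor [Prim num] :: [Factor [Prim c]]]]] . [Term [Factor [Prim num] :: [Factor [Prim c] + [Factor [Prim num]]]]]]

6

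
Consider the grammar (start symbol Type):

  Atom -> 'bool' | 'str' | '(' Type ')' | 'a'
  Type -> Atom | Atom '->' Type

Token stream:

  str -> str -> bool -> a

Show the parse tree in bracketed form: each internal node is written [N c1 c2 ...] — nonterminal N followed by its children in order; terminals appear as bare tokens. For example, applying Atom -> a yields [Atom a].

Type
Atom -> Type
str -> Type
str -> Atom -> Type
str -> str -> Type
str -> str -> Atom -> Type
str -> str -> bool -> Type
str -> str -> bool -> Atom
str -> str -> bool -> a

[Type [Atom str] -> [Type [Atom str] -> [Type [Atom bool] -> [Type [Atom a]]]]]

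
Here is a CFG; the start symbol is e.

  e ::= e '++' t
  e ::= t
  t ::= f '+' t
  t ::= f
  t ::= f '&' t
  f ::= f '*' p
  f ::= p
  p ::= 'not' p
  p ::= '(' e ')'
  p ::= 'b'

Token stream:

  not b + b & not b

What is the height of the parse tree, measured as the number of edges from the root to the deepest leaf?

[e [t [f [p not [p b]]] + [t [f [p b]] & [t [f [p not [p b]]]]]]]

7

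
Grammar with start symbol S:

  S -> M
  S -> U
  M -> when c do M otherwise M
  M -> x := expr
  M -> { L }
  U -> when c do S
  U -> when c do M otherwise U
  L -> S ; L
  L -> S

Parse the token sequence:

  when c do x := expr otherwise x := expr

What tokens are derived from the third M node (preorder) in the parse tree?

[S [M when c do [M x := expr] otherwise [M x := expr]]]

x := expr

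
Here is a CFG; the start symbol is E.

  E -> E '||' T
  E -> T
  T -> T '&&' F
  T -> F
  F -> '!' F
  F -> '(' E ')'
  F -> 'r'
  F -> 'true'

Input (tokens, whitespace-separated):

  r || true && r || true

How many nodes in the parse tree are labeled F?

4

[E [E [E [T [F r]]] || [T [T [F true]] && [F r]]] || [T [F true]]]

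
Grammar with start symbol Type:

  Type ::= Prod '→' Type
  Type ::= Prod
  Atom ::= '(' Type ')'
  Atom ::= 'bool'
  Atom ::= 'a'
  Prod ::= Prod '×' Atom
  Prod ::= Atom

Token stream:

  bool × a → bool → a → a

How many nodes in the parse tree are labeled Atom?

5

[Type [Prod [Prod [Atom bool]] × [Atom a]] → [Type [Prod [Atom bool]] → [Type [Prod [Atom a]] → [Type [Prod [Atom a]]]]]]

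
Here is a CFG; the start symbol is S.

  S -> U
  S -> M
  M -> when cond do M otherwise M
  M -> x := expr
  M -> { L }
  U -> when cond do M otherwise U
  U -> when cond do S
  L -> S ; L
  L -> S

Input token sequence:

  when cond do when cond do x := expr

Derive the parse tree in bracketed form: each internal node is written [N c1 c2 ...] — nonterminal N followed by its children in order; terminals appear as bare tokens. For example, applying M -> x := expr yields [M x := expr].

S
U
when cond do S
when cond do U
when cond do when cond do S
when cond do when cond do M
when cond do when cond do x := expr

[S [U when cond do [S [U when cond do [S [M x := expr]]]]]]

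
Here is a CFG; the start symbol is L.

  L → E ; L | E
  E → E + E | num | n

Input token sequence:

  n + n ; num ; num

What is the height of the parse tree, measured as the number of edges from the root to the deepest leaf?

[L [E [E n] + [E n]] ; [L [E num] ; [L [E num]]]]

4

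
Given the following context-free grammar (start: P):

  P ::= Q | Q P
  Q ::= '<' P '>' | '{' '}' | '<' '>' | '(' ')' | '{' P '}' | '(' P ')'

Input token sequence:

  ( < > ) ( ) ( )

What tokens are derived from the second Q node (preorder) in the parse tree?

< >

[P [Q ( [P [Q < >]] )] [P [Q ( )] [P [Q ( )]]]]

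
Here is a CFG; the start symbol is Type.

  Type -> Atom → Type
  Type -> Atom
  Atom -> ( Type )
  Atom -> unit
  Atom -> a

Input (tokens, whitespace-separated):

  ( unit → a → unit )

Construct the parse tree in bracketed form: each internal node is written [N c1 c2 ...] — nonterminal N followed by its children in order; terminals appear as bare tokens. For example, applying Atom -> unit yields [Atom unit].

Type
Atom
( Type )
( Atom → Type )
( unit → Type )
( unit → Atom → Type )
( unit → a → Type )
( unit → a → Atom )
( unit → a → unit )

[Type [Atom ( [Type [Atom unit] → [Type [Atom a] → [Type [Atom unit]]]] )]]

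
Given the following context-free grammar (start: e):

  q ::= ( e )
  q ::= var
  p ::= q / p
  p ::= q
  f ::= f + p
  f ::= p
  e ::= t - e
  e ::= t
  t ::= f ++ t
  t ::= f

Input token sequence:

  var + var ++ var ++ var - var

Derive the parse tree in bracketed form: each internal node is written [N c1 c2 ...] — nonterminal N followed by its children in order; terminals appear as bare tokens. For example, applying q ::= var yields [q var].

e
t - e
f ++ t - e
f + p ++ t - e
p + p ++ t - e
q + p ++ t - e
var + p ++ t - e
var + q ++ t - e
var + var ++ t - e
var + var ++ f ++ t - e
var + var ++ p ++ t - e
var + var ++ q ++ t - e
var + var ++ var ++ t - e
var + var ++ var ++ f - e
var + var ++ var ++ p - e
var + var ++ var ++ q - e
var + var ++ var ++ var - e
var + var ++ var ++ var - t
var + var ++ var ++ var - f
var + var ++ var ++ var - p
var + var ++ var ++ var - q
var + var ++ var ++ var - var

[e [t [f [f [p [q var]]] + [p [q var]]] ++ [t [f [p [q var]]] ++ [t [f [p [q var]]]]]] - [e [t [f [p [q var]]]]]]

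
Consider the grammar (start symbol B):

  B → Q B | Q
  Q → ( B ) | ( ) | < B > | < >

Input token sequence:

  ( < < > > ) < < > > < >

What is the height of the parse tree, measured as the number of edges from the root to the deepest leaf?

[B [Q ( [B [Q < [B [Q < >]] >]] )] [B [Q < [B [Q < >]] >] [B [Q < >]]]]

6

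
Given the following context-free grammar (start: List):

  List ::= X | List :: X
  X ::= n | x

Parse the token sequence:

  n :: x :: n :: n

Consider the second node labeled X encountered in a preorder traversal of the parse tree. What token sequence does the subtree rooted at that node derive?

[List [List [List [List [X n]] :: [X x]] :: [X n]] :: [X n]]

x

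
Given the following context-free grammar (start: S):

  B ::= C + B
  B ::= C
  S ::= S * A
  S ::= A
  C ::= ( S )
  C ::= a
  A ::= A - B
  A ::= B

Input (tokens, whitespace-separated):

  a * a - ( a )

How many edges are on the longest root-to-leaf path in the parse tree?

[S [S [A [B [C a]]]] * [A [A [B [C a]]] - [B [C ( [S [A [B [C a]]]] )]]]]

8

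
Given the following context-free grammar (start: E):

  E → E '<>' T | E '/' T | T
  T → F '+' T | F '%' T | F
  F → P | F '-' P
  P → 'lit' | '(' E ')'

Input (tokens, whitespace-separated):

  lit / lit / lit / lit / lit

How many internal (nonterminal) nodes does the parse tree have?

[E [E [E [E [E [T [F [P lit]]]] / [T [F [P lit]]]] / [T [F [P lit]]]] / [T [F [P lit]]]] / [T [F [P lit]]]]

20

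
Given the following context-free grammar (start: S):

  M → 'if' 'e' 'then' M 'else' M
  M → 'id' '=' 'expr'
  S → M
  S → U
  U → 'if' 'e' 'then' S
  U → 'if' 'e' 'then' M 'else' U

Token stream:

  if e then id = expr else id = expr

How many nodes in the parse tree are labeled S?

[S [M if e then [M id = expr] else [M id = expr]]]

1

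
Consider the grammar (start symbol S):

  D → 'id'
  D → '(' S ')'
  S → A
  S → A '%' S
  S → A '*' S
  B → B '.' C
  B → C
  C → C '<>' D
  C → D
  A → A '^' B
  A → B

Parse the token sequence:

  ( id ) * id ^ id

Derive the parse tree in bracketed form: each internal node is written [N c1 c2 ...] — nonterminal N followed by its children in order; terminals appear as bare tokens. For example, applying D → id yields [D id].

[S [A [B [C [D ( [S [A [B [C [D id]]]]] )]]]] * [S [A [A [B [C [D id]]]] ^ [B [C [D id]]]]]]

S
A * S
B * S
C * S
D * S
( S ) * S
( A ) * S
( B ) * S
( C ) * S
( D ) * S
( id ) * S
( id ) * A
( id ) * A ^ B
( id ) * B ^ B
( id ) * C ^ B
( id ) * D ^ B
( id ) * id ^ B
( id ) * id ^ C
( id ) * id ^ D
( id ) * id ^ id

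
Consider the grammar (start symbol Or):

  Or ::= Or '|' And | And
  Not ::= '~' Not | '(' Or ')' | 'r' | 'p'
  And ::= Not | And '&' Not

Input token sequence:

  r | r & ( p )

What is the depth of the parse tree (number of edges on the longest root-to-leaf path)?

6

[Or [Or [And [Not r]]] | [And [And [Not r]] & [Not ( [Or [And [Not p]]] )]]]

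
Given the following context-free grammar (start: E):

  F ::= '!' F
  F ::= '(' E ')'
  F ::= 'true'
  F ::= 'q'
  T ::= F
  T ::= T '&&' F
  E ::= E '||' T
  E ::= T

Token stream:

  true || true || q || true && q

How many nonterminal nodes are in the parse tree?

[E [E [E [E [T [F true]]] || [T [F true]]] || [T [F q]]] || [T [T [F true]] && [F q]]]

14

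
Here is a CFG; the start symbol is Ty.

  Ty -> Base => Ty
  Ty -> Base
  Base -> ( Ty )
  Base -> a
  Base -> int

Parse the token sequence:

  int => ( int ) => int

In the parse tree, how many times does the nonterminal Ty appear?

[Ty [Base int] => [Ty [Base ( [Ty [Base int]] )] => [Ty [Base int]]]]

4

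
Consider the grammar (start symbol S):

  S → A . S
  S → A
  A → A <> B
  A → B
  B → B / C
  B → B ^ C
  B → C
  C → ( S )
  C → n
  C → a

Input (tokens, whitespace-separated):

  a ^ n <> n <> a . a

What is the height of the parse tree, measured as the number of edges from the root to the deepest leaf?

[S [A [A [A [B [B [C a]] ^ [C n]]] <> [B [C n]]] <> [B [C a]]] . [S [A [B [C a]]]]]

7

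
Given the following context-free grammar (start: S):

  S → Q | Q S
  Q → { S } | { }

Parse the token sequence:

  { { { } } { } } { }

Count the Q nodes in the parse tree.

5

[S [Q { [S [Q { [S [Q { }]] }] [S [Q { }]]] }] [S [Q { }]]]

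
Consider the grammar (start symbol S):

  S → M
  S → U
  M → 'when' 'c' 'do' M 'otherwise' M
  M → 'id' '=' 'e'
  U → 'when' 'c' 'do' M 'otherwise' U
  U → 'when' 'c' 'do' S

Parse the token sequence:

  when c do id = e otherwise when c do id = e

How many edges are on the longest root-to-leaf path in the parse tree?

[S [U when c do [M id = e] otherwise [U when c do [S [M id = e]]]]]

5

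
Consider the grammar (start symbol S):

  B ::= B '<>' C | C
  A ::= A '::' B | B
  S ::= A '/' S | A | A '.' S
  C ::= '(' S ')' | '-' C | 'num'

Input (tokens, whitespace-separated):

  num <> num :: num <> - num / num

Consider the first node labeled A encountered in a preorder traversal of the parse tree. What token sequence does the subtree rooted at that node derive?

[S [A [A [B [B [C num]] <> [C num]]] :: [B [B [C num]] <> [C - [C num]]]] / [S [A [B [C num]]]]]

num <> num :: num <> - num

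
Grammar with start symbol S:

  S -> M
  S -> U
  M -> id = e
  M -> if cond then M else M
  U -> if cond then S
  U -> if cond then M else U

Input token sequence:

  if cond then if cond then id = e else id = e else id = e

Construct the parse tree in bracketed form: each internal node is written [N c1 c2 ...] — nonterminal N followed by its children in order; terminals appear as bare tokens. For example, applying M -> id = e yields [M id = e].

[S [M if cond then [M if cond then [M id = e] else [M id = e]] else [M id = e]]]

S
M
if cond then M else M
if cond then if cond then M else M else M
if cond then if cond then id = e else M else M
if cond then if cond then id = e else id = e else M
if cond then if cond then id = e else id = e else id = e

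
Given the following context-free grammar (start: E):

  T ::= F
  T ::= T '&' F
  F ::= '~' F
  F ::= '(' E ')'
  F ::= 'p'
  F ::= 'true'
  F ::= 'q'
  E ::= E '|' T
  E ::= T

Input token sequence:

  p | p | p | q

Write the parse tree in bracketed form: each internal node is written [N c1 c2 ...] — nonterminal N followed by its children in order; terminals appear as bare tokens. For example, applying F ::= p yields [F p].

E
E | T
E | T | T
E | T | T | T
T | T | T | T
F | T | T | T
p | T | T | T
p | F | T | T
p | p | T | T
p | p | F | T
p | p | p | T
p | p | p | F
p | p | p | q

[E [E [E [E [T [F p]]] | [T [F p]]] | [T [F p]]] | [T [F q]]]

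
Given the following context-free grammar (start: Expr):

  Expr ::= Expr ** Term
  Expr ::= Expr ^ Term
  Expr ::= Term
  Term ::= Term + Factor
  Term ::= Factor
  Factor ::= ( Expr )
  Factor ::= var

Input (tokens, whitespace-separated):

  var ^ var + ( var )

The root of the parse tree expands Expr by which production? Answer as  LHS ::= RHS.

Expr ::= Expr ^ Term

[Expr [Expr [Term [Factor var]]] ^ [Term [Term [Factor var]] + [Factor ( [Expr [Term [Factor var]]] )]]]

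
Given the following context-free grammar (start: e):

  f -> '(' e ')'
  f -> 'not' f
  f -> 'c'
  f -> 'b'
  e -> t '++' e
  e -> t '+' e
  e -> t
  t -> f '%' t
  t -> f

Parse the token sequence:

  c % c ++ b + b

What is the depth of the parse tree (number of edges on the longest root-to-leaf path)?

5

[e [t [f c] % [t [f c]]] ++ [e [t [f b]] + [e [t [f b]]]]]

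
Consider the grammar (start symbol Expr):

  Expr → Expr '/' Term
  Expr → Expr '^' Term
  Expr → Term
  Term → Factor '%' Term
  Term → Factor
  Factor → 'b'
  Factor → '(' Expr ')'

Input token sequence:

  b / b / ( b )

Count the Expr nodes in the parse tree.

4

[Expr [Expr [Expr [Term [Factor b]]] / [Term [Factor b]]] / [Term [Factor ( [Expr [Term [Factor b]]] )]]]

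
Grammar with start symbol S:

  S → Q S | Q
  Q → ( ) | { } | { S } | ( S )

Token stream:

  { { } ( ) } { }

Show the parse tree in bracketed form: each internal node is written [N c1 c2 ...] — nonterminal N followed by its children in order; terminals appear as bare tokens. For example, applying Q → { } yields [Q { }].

S
Q S
{ S } S
{ Q S } S
{ { } S } S
{ { } Q } S
{ { } ( ) } S
{ { } ( ) } Q
{ { } ( ) } { }

[S [Q { [S [Q { }] [S [Q ( )]]] }] [S [Q { }]]]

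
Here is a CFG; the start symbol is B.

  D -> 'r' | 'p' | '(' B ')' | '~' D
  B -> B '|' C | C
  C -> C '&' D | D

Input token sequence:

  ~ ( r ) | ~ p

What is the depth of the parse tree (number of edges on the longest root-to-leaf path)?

8

[B [B [C [D ~ [D ( [B [C [D r]]] )]]]] | [C [D ~ [D p]]]]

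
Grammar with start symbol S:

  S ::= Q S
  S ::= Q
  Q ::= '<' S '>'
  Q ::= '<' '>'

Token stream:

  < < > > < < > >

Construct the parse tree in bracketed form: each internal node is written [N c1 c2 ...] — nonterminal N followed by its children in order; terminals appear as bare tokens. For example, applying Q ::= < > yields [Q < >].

S
Q S
< S > S
< Q > S
< < > > S
< < > > Q
< < > > < S >
< < > > < Q >
< < > > < < > >

[S [Q < [S [Q < >]] >] [S [Q < [S [Q < >]] >]]]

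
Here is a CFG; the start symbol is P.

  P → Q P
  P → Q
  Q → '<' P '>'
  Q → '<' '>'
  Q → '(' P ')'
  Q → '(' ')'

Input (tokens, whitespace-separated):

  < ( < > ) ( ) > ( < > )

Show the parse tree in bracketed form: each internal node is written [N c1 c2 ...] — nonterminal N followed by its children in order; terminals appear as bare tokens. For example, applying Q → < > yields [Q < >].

[P [Q < [P [Q ( [P [Q < >]] )] [P [Q ( )]]] >] [P [Q ( [P [Q < >]] )]]]

P
Q P
< P > P
< Q P > P
< ( P ) P > P
< ( Q ) P > P
< ( < > ) P > P
< ( < > ) Q > P
< ( < > ) ( ) > P
< ( < > ) ( ) > Q
< ( < > ) ( ) > ( P )
< ( < > ) ( ) > ( Q )
< ( < > ) ( ) > ( < > )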